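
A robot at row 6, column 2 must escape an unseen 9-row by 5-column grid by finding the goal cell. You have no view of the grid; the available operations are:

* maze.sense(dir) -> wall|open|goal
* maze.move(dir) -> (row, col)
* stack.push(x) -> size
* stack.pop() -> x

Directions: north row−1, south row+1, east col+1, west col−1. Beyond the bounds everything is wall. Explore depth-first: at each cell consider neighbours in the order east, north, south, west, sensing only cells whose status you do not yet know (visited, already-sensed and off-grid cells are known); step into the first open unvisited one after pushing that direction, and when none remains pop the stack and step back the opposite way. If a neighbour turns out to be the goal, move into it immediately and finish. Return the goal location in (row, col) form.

==> maze.sense(east)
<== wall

==> maze.sense(north)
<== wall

==> maze.sense(south)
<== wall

==> maze.sense(west)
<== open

==> stack.push(west)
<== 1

==> maze.move(west)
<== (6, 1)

==> maze.sense(north)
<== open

==> stack.push(north)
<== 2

==> maze.move(north)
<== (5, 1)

==> maze.sense(north)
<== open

==> stack.push(north)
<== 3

==> maze.move(north)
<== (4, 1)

==> maze.sense(east)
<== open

==> stack.push(east)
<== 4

==> maze.move(east)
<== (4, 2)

==> maze.sense(east)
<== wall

==> maze.sense(north)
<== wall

==> stack.pop()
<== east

==> maze.move(west)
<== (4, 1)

==> maze.sense(north)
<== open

==> stack.push(north)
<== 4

==> maze.move(north)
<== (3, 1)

==> maze.sense(north)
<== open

==> stack.push(north)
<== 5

==> maze.move(north)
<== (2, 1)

==> maze.sense(east)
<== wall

==> maze.sense(north)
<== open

==> stack.push(north)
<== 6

==> maze.move(north)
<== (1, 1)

==> maze.sense(east)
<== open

==> stack.push(east)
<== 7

==> maze.move(east)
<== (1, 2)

==> maze.sense(east)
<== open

==> stack.push(east)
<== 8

==> maze.move(east)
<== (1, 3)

==> maze.sense(east)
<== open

==> stack.push(east)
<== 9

==> maze.move(east)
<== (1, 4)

==> maze.sense(north)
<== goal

==> maze.move(north)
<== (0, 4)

Answer: (0, 4)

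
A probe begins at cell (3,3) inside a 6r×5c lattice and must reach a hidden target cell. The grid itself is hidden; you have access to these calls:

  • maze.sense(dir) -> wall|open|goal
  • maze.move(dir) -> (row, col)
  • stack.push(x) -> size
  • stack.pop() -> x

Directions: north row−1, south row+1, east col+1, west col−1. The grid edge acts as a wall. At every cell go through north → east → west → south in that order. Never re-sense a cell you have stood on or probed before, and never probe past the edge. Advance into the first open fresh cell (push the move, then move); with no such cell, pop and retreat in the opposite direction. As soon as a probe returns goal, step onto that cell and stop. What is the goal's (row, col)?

Step: maze.sense[dir→north]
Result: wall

Step: maze.sense[dir→east]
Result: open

Step: stack.push[x→east]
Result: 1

Step: maze.move[dir→east]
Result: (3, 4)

Step: maze.sense[dir→north]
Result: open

Step: stack.push[x→north]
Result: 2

Step: maze.move[dir→north]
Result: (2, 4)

Step: maze.sense[dir→north]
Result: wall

Step: stack.pop[]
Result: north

Step: maze.move[dir→south]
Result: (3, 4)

Step: maze.sense[dir→south]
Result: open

Step: stack.push[x→south]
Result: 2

Step: maze.move[dir→south]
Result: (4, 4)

Step: maze.sense[dir→west]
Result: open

Step: stack.push[x→west]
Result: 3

Step: maze.move[dir→west]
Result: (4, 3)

Step: maze.sense[dir→west]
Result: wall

Step: maze.sense[dir→south]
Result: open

Step: stack.push[x→south]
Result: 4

Step: maze.move[dir→south]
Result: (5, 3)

Step: maze.sense[dir→east]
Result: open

Step: stack.push[x→east]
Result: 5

Step: maze.move[dir→east]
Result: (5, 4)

Step: stack.pop[]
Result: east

Step: maze.move[dir→west]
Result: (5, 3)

Step: maze.sense[dir→west]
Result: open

Step: stack.push[x→west]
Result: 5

Step: maze.move[dir→west]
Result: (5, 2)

Step: maze.sense[dir→west]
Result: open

Step: stack.push[x→west]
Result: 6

Step: maze.move[dir→west]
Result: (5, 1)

Step: maze.sense[dir→north]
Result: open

Step: stack.push[x→north]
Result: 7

Step: maze.move[dir→north]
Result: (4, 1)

Step: maze.sense[dir→north]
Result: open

Step: stack.push[x→north]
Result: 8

Step: maze.move[dir→north]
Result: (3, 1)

Step: maze.sense[dir→north]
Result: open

Step: stack.push[x→north]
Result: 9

Step: maze.move[dir→north]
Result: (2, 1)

Step: maze.sense[dir→north]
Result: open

Step: stack.push[x→north]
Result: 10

Step: maze.move[dir→north]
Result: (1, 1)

Step: maze.sense[dir→north]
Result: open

Step: stack.push[x→north]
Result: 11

Step: maze.move[dir→north]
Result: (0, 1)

Step: maze.sense[dir→east]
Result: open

Step: stack.push[x→east]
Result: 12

Step: maze.move[dir→east]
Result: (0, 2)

Step: maze.sense[dir→east]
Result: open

Step: stack.push[x→east]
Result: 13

Step: maze.move[dir→east]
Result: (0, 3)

Step: maze.sense[dir→east]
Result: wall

Step: maze.sense[dir→south]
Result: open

Step: stack.push[x→south]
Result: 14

Step: maze.move[dir→south]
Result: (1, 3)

Step: maze.sense[dir→west]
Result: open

Step: stack.push[x→west]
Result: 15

Step: maze.move[dir→west]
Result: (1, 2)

Step: maze.sense[dir→south]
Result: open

Step: stack.push[x→south]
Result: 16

Step: maze.move[dir→south]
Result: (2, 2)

Step: maze.sense[dir→south]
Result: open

Step: stack.push[x→south]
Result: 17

Step: maze.move[dir→south]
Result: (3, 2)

Step: stack.pop[]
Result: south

Step: maze.move[dir→north]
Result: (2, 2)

Step: stack.pop[]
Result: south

Step: maze.move[dir→north]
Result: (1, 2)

Step: stack.pop[]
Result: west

Step: maze.move[dir→east]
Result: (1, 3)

Step: stack.pop[]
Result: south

Step: maze.move[dir→north]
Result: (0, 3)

Step: stack.pop[]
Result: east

Step: maze.move[dir→west]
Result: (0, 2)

Step: stack.pop[]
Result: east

Step: maze.move[dir→west]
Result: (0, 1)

Step: maze.sense[dir→west]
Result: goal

Step: maze.move[dir→west]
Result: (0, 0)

Answer: (0, 0)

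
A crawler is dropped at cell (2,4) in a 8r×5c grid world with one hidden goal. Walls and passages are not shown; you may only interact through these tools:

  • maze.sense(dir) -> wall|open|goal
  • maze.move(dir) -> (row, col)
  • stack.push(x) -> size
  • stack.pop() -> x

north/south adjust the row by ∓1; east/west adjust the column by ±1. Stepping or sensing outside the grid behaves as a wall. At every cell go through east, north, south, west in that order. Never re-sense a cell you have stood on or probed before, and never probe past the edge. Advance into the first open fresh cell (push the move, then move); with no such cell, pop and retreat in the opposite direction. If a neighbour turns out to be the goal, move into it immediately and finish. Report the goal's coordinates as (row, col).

% maze.sense north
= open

% stack.push north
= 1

% maze.move north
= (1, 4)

% maze.sense north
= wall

% maze.sense west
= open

% stack.push west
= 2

% maze.move west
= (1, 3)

% maze.sense north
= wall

% maze.sense south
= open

% stack.push south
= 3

% maze.move south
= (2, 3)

% maze.sense south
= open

% stack.push south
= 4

% maze.move south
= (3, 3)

% maze.sense east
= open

% stack.push east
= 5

% maze.move east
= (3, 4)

% maze.sense south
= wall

% stack.pop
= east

% maze.move west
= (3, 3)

% maze.sense south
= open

% stack.push south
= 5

% maze.move south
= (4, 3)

% maze.sense south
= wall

% maze.sense west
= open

% stack.push west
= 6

% maze.move west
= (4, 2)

% maze.sense north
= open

% stack.push north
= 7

% maze.move north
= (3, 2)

% maze.sense north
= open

% stack.push north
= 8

% maze.move north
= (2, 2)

% maze.sense north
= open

% stack.push north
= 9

% maze.move north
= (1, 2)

% maze.sense north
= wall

% maze.sense west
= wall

% stack.pop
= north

% maze.move south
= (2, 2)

% maze.sense west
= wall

% stack.pop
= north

% maze.move south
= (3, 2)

% maze.sense west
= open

% stack.push west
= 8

% maze.move west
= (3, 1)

% maze.sense south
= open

% stack.push south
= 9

% maze.move south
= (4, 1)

% maze.sense south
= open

% stack.push south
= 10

% maze.move south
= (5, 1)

% maze.sense east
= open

% stack.push east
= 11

% maze.move east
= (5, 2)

% maze.sense south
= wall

% stack.pop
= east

% maze.move west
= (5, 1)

% maze.sense south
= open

% stack.push south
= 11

% maze.move south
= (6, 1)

% maze.sense south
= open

% stack.push south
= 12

% maze.move south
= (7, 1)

% maze.sense east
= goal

% maze.move east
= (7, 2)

Answer: (7, 2)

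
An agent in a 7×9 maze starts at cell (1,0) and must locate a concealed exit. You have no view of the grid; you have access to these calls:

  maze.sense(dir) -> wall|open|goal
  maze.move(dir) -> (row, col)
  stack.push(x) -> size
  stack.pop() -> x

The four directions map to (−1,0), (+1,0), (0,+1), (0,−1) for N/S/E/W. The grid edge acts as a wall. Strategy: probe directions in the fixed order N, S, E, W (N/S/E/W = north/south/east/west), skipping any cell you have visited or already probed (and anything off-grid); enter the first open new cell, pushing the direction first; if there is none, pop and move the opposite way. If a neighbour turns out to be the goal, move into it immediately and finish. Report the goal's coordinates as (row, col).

> maze.sense north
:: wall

> maze.sense south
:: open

> stack.push south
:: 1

> maze.move south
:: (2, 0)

> maze.sense south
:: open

> stack.push south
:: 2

> maze.move south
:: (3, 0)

> maze.sense south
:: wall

> maze.sense east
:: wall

> stack.pop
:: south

> maze.move north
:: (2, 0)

> maze.sense east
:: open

> stack.push east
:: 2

> maze.move east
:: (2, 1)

> maze.sense north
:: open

> stack.push north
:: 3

> maze.move north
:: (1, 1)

> maze.sense north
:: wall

> maze.sense east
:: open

> stack.push east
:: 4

> maze.move east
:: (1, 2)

> maze.sense north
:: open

> stack.push north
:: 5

> maze.move north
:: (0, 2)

> maze.sense east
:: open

> stack.push east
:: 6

> maze.move east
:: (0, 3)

> maze.sense south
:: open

> stack.push south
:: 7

> maze.move south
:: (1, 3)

> maze.sense south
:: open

> stack.push south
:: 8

> maze.move south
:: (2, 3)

> maze.sense south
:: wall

> maze.sense east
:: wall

> maze.sense west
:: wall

> stack.pop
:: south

> maze.move north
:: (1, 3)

> maze.sense east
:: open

> stack.push east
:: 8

> maze.move east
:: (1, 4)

> maze.sense north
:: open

> stack.push north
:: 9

> maze.move north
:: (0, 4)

> maze.sense east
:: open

> stack.push east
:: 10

> maze.move east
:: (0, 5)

> maze.sense south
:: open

> stack.push south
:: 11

> maze.move south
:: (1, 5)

> maze.sense south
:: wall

> maze.sense east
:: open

> stack.push east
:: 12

> maze.move east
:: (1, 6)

> maze.sense north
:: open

> stack.push north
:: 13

> maze.move north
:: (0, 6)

> maze.sense east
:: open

> stack.push east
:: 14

> maze.move east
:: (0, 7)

> maze.sense south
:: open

> stack.push south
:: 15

> maze.move south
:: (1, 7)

> maze.sense south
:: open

> stack.push south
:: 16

> maze.move south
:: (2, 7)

> maze.sense south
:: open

> stack.push south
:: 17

> maze.move south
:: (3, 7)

> maze.sense south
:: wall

> maze.sense east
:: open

> stack.push east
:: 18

> maze.move east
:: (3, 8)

> maze.sense north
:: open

> stack.push north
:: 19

> maze.move north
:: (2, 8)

> maze.sense north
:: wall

> stack.pop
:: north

> maze.move south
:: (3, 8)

> maze.sense south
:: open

> stack.push south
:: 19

> maze.move south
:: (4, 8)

> maze.sense south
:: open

> stack.push south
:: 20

> maze.move south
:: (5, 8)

> maze.sense south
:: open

> stack.push south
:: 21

> maze.move south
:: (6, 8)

> maze.sense west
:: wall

> stack.pop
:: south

> maze.move north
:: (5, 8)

> maze.sense west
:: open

> stack.push west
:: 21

> maze.move west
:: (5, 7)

> maze.sense west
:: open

> stack.push west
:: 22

> maze.move west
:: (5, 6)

> maze.sense north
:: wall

> maze.sense south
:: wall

> maze.sense west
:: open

> stack.push west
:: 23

> maze.move west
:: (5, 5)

> maze.sense north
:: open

> stack.push north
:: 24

> maze.move north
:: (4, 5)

> maze.sense north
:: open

> stack.push north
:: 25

> maze.move north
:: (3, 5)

> maze.sense east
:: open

> stack.push east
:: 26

> maze.move east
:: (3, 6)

> maze.sense north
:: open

> stack.push north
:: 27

> maze.move north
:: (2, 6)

> stack.pop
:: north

> maze.move south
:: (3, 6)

> stack.pop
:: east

> maze.move west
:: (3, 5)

> maze.sense west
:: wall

> stack.pop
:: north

> maze.move south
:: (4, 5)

> maze.sense west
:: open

> stack.push west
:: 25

> maze.move west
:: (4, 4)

> maze.sense south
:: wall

> maze.sense west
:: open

> stack.push west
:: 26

> maze.move west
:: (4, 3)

> maze.sense south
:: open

> stack.push south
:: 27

> maze.move south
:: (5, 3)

> maze.sense south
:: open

> stack.push south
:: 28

> maze.move south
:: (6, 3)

> maze.sense east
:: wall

> maze.sense west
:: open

> stack.push west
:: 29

> maze.move west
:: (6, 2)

> maze.sense north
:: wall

> maze.sense west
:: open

> stack.push west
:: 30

> maze.move west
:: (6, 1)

> maze.sense north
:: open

> stack.push north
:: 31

> maze.move north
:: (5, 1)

> maze.sense north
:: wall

> maze.sense west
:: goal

> maze.move west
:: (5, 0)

Answer: (5, 0)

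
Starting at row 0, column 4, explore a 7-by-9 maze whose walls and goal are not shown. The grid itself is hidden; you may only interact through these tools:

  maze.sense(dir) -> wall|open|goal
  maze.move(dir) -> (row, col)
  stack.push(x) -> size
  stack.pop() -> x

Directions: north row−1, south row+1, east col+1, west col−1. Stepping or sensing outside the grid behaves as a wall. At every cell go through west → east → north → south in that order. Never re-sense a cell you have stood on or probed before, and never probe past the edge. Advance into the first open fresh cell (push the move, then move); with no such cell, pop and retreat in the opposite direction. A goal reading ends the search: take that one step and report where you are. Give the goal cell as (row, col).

% 1. sense(dir=west) => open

% 2. push(x=west) => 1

% 3. move(dir=west) => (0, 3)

% 4. sense(dir=west) => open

% 5. push(x=west) => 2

% 6. move(dir=west) => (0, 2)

% 7. sense(dir=west) => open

% 8. push(x=west) => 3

% 9. move(dir=west) => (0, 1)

% 10. sense(dir=west) => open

% 11. push(x=west) => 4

% 12. move(dir=west) => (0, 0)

% 13. sense(dir=south) => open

% 14. push(x=south) => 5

% 15. move(dir=south) => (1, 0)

% 16. sense(dir=east) => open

% 17. push(x=east) => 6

% 18. move(dir=east) => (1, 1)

% 19. sense(dir=east) => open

% 20. push(x=east) => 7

% 21. move(dir=east) => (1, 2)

% 22. sense(dir=east) => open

% 23. push(x=east) => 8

% 24. move(dir=east) => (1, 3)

% 25. sense(dir=east) => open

% 26. push(x=east) => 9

% 27. move(dir=east) => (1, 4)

% 28. sense(dir=east) => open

% 29. push(x=east) => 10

% 30. move(dir=east) => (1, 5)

% 31. sense(dir=east) => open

% 32. push(x=east) => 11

% 33. move(dir=east) => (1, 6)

% 34. sense(dir=east) => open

% 35. push(x=east) => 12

% 36. move(dir=east) => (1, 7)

% 37. sense(dir=east) => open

% 38. push(x=east) => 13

% 39. move(dir=east) => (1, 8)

% 40. sense(dir=north) => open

% 41. push(x=north) => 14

% 42. move(dir=north) => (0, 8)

% 43. sense(dir=west) => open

% 44. push(x=west) => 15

% 45. move(dir=west) => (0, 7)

% 46. sense(dir=west) => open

% 47. push(x=west) => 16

% 48. move(dir=west) => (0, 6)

% 49. sense(dir=west) => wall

% 50. pop() => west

% 51. move(dir=east) => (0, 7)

% 52. pop() => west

% 53. move(dir=east) => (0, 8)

% 54. pop() => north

% 55. move(dir=south) => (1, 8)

% 56. sense(dir=south) => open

% 57. push(x=south) => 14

% 58. move(dir=south) => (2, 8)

% 59. sense(dir=west) => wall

% 60. sense(dir=south) => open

% 61. push(x=south) => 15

% 62. move(dir=south) => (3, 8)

% 63. sense(dir=west) => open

% 64. push(x=west) => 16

% 65. move(dir=west) => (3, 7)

% 66. sense(dir=west) => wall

% 67. sense(dir=south) => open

% 68. push(x=south) => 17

% 69. move(dir=south) => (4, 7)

% 70. sense(dir=west) => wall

% 71. sense(dir=east) => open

% 72. push(x=east) => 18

% 73. move(dir=east) => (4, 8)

% 74. sense(dir=south) => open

% 75. push(x=south) => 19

% 76. move(dir=south) => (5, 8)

% 77. sense(dir=west) => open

% 78. push(x=west) => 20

% 79. move(dir=west) => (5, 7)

% 80. sense(dir=west) => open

% 81. push(x=west) => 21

% 82. move(dir=west) => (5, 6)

% 83. sense(dir=west) => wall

% 84. sense(dir=south) => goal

% 85. move(dir=south) => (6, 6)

Answer: (6, 6)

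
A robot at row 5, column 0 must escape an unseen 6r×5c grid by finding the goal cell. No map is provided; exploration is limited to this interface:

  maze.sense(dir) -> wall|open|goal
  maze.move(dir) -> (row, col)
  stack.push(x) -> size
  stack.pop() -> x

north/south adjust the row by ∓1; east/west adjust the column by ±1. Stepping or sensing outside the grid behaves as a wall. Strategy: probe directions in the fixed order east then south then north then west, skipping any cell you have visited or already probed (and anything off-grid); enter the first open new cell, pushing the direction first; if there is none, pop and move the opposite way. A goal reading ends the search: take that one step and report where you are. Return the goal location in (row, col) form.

# 1. maze.sense(dir→east) -> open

# 2. stack.push(x→east) -> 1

# 3. maze.move(dir→east) -> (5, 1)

# 4. maze.sense(dir→east) -> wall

# 5. maze.sense(dir→north) -> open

# 6. stack.push(x→north) -> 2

# 7. maze.move(dir→north) -> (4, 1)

# 8. maze.sense(dir→east) -> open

# 9. stack.push(x→east) -> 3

# 10. maze.move(dir→east) -> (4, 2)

# 11. maze.sense(dir→east) -> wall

# 12. maze.sense(dir→north) -> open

# 13. stack.push(x→north) -> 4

# 14. maze.move(dir→north) -> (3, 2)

# 15. maze.sense(dir→east) -> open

# 16. stack.push(x→east) -> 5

# 17. maze.move(dir→east) -> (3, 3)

# 18. maze.sense(dir→east) -> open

# 19. stack.push(x→east) -> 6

# 20. maze.move(dir→east) -> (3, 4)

# 21. maze.sense(dir→south) -> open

# 22. stack.push(x→south) -> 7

# 23. maze.move(dir→south) -> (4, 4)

# 24. maze.sense(dir→south) -> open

# 25. stack.push(x→south) -> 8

# 26. maze.move(dir→south) -> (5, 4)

# 27. maze.sense(dir→west) -> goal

# 28. maze.move(dir→west) -> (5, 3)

Answer: (5, 3)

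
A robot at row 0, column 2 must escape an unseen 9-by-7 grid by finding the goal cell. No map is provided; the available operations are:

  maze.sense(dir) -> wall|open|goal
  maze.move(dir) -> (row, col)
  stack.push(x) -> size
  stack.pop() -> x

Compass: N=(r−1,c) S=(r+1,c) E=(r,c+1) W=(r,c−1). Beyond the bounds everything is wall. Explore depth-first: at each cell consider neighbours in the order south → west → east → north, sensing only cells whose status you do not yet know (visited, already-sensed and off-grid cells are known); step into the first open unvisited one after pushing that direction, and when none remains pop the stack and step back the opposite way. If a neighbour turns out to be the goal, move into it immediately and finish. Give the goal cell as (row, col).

Step: maze.sense[dir→south]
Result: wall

Step: maze.sense[dir→west]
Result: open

Step: stack.push[x→west]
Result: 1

Step: maze.move[dir→west]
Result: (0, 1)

Step: maze.sense[dir→south]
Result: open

Step: stack.push[x→south]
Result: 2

Step: maze.move[dir→south]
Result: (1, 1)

Step: maze.sense[dir→south]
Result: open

Step: stack.push[x→south]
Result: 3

Step: maze.move[dir→south]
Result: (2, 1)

Step: maze.sense[dir→south]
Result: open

Step: stack.push[x→south]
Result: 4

Step: maze.move[dir→south]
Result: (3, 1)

Step: maze.sense[dir→south]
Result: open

Step: stack.push[x→south]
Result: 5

Step: maze.move[dir→south]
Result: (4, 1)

Step: maze.sense[dir→south]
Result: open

Step: stack.push[x→south]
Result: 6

Step: maze.move[dir→south]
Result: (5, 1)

Step: maze.sense[dir→south]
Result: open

Step: stack.push[x→south]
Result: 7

Step: maze.move[dir→south]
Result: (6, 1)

Step: maze.sense[dir→south]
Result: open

Step: stack.push[x→south]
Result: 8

Step: maze.move[dir→south]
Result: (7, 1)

Step: maze.sense[dir→south]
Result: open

Step: stack.push[x→south]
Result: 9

Step: maze.move[dir→south]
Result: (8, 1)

Step: maze.sense[dir→west]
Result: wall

Step: maze.sense[dir→east]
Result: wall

Step: stack.pop[]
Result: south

Step: maze.move[dir→north]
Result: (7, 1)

Step: maze.sense[dir→west]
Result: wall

Step: maze.sense[dir→east]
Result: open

Step: stack.push[x→east]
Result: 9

Step: maze.move[dir→east]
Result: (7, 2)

Step: maze.sense[dir→east]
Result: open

Step: stack.push[x→east]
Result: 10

Step: maze.move[dir→east]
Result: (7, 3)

Step: maze.sense[dir→south]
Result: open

Step: stack.push[x→south]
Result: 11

Step: maze.move[dir→south]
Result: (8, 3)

Step: maze.sense[dir→east]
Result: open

Step: stack.push[x→east]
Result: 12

Step: maze.move[dir→east]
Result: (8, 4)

Step: maze.sense[dir→east]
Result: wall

Step: maze.sense[dir→north]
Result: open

Step: stack.push[x→north]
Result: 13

Step: maze.move[dir→north]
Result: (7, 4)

Step: maze.sense[dir→east]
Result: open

Step: stack.push[x→east]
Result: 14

Step: maze.move[dir→east]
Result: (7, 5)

Step: maze.sense[dir→east]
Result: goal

Step: maze.move[dir→east]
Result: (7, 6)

Answer: (7, 6)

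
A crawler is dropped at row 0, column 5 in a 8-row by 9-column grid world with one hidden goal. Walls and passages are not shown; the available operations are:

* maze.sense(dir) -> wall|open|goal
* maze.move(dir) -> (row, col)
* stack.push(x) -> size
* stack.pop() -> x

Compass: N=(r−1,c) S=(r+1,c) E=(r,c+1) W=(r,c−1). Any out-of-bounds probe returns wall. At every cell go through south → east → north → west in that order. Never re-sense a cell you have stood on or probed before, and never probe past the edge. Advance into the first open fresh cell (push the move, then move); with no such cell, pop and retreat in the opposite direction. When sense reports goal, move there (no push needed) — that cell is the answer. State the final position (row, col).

% 1. sense(dir: south) : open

% 2. push(x: south) : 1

% 3. move(dir: south) : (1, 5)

% 4. sense(dir: south) : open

% 5. push(x: south) : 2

% 6. move(dir: south) : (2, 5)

% 7. sense(dir: south) : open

% 8. push(x: south) : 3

% 9. move(dir: south) : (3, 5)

% 10. sense(dir: south) : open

% 11. push(x: south) : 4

% 12. move(dir: south) : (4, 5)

% 13. sense(dir: south) : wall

% 14. sense(dir: east) : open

% 15. push(x: east) : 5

% 16. move(dir: east) : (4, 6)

% 17. sense(dir: south) : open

% 18. push(x: south) : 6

% 19. move(dir: south) : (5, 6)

% 20. sense(dir: south) : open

% 21. push(x: south) : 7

% 22. move(dir: south) : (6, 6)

% 23. sense(dir: south) : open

% 24. push(x: south) : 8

% 25. move(dir: south) : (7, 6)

% 26. sense(dir: east) : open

% 27. push(x: east) : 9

% 28. move(dir: east) : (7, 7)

% 29. sense(dir: east) : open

% 30. push(x: east) : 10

% 31. move(dir: east) : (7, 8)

% 32. sense(dir: north) : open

% 33. push(x: north) : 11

% 34. move(dir: north) : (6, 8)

% 35. sense(dir: north) : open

% 36. push(x: north) : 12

% 37. move(dir: north) : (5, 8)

% 38. sense(dir: north) : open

% 39. push(x: north) : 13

% 40. move(dir: north) : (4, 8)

% 41. sense(dir: north) : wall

% 42. sense(dir: west) : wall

% 43. pop() : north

% 44. move(dir: south) : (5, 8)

% 45. sense(dir: west) : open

% 46. push(x: west) : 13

% 47. move(dir: west) : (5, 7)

% 48. sense(dir: south) : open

% 49. push(x: south) : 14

% 50. move(dir: south) : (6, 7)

% 51. pop() : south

% 52. move(dir: north) : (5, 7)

% 53. pop() : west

% 54. move(dir: east) : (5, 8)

% 55. pop() : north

% 56. move(dir: south) : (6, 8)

% 57. pop() : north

% 58. move(dir: south) : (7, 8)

% 59. pop() : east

% 60. move(dir: west) : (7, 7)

% 61. pop() : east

% 62. move(dir: west) : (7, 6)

% 63. sense(dir: west) : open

% 64. push(x: west) : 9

% 65. move(dir: west) : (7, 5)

% 66. sense(dir: north) : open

% 67. push(x: north) : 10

% 68. move(dir: north) : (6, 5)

% 69. sense(dir: west) : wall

% 70. pop() : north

% 71. move(dir: south) : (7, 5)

% 72. sense(dir: west) : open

% 73. push(x: west) : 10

% 74. move(dir: west) : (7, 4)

% 75. sense(dir: west) : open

% 76. push(x: west) : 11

% 77. move(dir: west) : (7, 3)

% 78. sense(dir: north) : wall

% 79. sense(dir: west) : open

% 80. push(x: west) : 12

% 81. move(dir: west) : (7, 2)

% 82. sense(dir: north) : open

% 83. push(x: north) : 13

% 84. move(dir: north) : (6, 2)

% 85. sense(dir: north) : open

% 86. push(x: north) : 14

% 87. move(dir: north) : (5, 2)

% 88. sense(dir: east) : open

% 89. push(x: east) : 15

% 90. move(dir: east) : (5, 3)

% 91. sense(dir: east) : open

% 92. push(x: east) : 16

% 93. move(dir: east) : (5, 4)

% 94. sense(dir: north) : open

% 95. push(x: north) : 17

% 96. move(dir: north) : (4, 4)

% 97. sense(dir: north) : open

% 98. push(x: north) : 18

% 99. move(dir: north) : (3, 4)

% 100. sense(dir: north) : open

% 101. push(x: north) : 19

% 102. move(dir: north) : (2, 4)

% 103. sense(dir: north) : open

% 104. push(x: north) : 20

% 105. move(dir: north) : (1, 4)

% 106. sense(dir: north) : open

% 107. push(x: north) : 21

% 108. move(dir: north) : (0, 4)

% 109. sense(dir: west) : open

% 110. push(x: west) : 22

% 111. move(dir: west) : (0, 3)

% 112. sense(dir: south) : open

% 113. push(x: south) : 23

% 114. move(dir: south) : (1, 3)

% 115. sense(dir: south) : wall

% 116. sense(dir: west) : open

% 117. push(x: west) : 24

% 118. move(dir: west) : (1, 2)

% 119. sense(dir: south) : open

% 120. push(x: south) : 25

% 121. move(dir: south) : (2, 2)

% 122. sense(dir: south) : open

% 123. push(x: south) : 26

% 124. move(dir: south) : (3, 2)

% 125. sense(dir: south) : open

% 126. push(x: south) : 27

% 127. move(dir: south) : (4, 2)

% 128. sense(dir: east) : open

% 129. push(x: east) : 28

% 130. move(dir: east) : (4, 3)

% 131. sense(dir: north) : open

% 132. push(x: north) : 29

% 133. move(dir: north) : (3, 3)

% 134. pop() : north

% 135. move(dir: south) : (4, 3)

% 136. pop() : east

% 137. move(dir: west) : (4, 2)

% 138. sense(dir: west) : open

% 139. push(x: west) : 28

% 140. move(dir: west) : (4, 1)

% 141. sense(dir: south) : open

% 142. push(x: south) : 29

% 143. move(dir: south) : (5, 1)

% 144. sense(dir: south) : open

% 145. push(x: south) : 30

% 146. move(dir: south) : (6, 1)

% 147. sense(dir: south) : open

% 148. push(x: south) : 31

% 149. move(dir: south) : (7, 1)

% 150. sense(dir: west) : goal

% 151. move(dir: west) : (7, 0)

Answer: (7, 0)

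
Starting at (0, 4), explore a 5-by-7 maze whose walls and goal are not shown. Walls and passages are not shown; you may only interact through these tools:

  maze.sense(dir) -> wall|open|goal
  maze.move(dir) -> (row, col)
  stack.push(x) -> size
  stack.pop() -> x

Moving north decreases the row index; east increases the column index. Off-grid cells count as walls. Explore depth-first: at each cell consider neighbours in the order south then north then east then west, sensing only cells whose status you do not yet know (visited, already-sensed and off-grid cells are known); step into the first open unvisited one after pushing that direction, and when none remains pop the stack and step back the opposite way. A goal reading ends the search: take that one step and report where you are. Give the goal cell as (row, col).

> sense dir='south'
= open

> push x='south'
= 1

> move dir='south'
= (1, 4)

> sense dir='south'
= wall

> sense dir='east'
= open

> push x='east'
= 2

> move dir='east'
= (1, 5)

> sense dir='south'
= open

> push x='south'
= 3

> move dir='south'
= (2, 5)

> sense dir='south'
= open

> push x='south'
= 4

> move dir='south'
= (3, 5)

> sense dir='south'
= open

> push x='south'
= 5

> move dir='south'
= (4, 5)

> sense dir='east'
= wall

> sense dir='west'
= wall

> pop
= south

> move dir='north'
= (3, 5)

> sense dir='east'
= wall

> sense dir='west'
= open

> push x='west'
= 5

> move dir='west'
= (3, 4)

> sense dir='west'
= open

> push x='west'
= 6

> move dir='west'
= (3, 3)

> sense dir='south'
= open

> push x='south'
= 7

> move dir='south'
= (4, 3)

> sense dir='west'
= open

> push x='west'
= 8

> move dir='west'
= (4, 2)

> sense dir='north'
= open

> push x='north'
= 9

> move dir='north'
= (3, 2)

> sense dir='north'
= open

> push x='north'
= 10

> move dir='north'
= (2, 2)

> sense dir='north'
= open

> push x='north'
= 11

> move dir='north'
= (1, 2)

> sense dir='north'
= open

> push x='north'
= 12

> move dir='north'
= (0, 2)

> sense dir='east'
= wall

> sense dir='west'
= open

> push x='west'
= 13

> move dir='west'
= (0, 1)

> sense dir='south'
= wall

> sense dir='west'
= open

> push x='west'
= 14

> move dir='west'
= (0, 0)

> sense dir='south'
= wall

> pop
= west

> move dir='east'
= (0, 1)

> pop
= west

> move dir='east'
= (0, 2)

> pop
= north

> move dir='south'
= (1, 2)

> sense dir='east'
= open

> push x='east'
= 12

> move dir='east'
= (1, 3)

> sense dir='south'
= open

> push x='south'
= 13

> move dir='south'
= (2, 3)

> pop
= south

> move dir='north'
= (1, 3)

> pop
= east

> move dir='west'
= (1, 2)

> pop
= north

> move dir='south'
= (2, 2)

> sense dir='west'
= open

> push x='west'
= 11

> move dir='west'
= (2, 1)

> sense dir='south'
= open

> push x='south'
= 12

> move dir='south'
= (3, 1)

> sense dir='south'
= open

> push x='south'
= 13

> move dir='south'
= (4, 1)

> sense dir='west'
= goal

> move dir='west'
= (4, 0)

Answer: (4, 0)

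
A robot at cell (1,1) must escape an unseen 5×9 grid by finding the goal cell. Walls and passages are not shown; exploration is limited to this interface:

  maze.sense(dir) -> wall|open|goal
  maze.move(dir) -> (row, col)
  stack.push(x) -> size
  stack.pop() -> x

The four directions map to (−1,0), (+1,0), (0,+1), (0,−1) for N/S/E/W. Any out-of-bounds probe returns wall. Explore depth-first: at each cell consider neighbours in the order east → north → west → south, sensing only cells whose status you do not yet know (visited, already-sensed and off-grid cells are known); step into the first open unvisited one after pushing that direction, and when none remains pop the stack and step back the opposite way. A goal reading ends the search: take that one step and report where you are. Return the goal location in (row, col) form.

Step: sense[dir='east']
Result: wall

Step: sense[dir='north']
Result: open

Step: push[x='north']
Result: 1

Step: move[dir='north']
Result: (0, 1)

Step: sense[dir='east']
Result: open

Step: push[x='east']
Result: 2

Step: move[dir='east']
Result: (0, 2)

Step: sense[dir='east']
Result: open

Step: push[x='east']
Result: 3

Step: move[dir='east']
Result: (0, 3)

Step: sense[dir='east']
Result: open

Step: push[x='east']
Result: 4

Step: move[dir='east']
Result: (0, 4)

Step: sense[dir='east']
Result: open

Step: push[x='east']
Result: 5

Step: move[dir='east']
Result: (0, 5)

Step: sense[dir='east']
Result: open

Step: push[x='east']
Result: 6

Step: move[dir='east']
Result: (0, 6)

Step: sense[dir='east']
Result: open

Step: push[x='east']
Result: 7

Step: move[dir='east']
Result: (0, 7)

Step: sense[dir='east']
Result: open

Step: push[x='east']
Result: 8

Step: move[dir='east']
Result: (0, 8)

Step: sense[dir='south']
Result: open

Step: push[x='south']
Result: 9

Step: move[dir='south']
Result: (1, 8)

Step: sense[dir='west']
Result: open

Step: push[x='west']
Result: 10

Step: move[dir='west']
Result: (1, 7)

Step: sense[dir='west']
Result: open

Step: push[x='west']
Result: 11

Step: move[dir='west']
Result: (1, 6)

Step: sense[dir='west']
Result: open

Step: push[x='west']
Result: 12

Step: move[dir='west']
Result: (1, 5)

Step: sense[dir='west']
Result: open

Step: push[x='west']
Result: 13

Step: move[dir='west']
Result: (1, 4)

Step: sense[dir='west']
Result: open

Step: push[x='west']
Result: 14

Step: move[dir='west']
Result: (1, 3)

Step: sense[dir='south']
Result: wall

Step: pop[]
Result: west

Step: move[dir='east']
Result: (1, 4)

Step: sense[dir='south']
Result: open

Step: push[x='south']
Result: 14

Step: move[dir='south']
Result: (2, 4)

Step: sense[dir='east']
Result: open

Step: push[x='east']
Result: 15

Step: move[dir='east']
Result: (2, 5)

Step: sense[dir='east']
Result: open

Step: push[x='east']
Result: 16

Step: move[dir='east']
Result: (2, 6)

Step: sense[dir='east']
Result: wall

Step: sense[dir='south']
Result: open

Step: push[x='south']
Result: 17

Step: move[dir='south']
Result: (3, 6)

Step: sense[dir='east']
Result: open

Step: push[x='east']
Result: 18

Step: move[dir='east']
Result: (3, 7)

Step: sense[dir='east']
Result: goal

Step: move[dir='east']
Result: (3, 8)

Answer: (3, 8)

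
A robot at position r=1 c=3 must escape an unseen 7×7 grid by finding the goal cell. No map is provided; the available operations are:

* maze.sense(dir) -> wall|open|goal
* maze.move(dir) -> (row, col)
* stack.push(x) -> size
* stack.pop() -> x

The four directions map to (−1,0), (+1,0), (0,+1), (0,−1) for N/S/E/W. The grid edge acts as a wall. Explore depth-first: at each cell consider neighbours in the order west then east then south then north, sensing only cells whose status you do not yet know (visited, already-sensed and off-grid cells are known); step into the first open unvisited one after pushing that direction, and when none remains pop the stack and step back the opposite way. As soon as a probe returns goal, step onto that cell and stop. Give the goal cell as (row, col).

I run maze.sense on dir='west', yielding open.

Using stack.push on x='west', — result: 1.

Using maze.move on dir='west', and see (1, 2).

I use maze.sense on dir='west', → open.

Calling stack.push on x='west', and get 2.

I call maze.move on dir='west', and get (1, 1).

I run maze.sense on dir='west', and see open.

I try stack.push on x='west', and observe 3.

Now I run maze.move on dir='west', and see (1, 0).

Now I run maze.sense on dir='south', — result: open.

I try stack.push on x='south', and observe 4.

Then maze.move on dir='south', which returns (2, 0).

I call maze.sense on dir='east', and get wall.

I run maze.sense on dir='south', → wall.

Now I run stack.pop, → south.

I try maze.move on dir='north', giving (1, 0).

Then maze.sense on dir='north', → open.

Invoking stack.push on x='north', which returns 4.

I run maze.move on dir='north', and observe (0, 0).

Calling maze.sense on dir='east', : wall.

Calling stack.pop, and see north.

Using maze.move on dir='south', giving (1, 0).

Now I run stack.pop(), which returns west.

I call maze.move on dir='east', : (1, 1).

Then stack.pop, yielding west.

Now I run maze.move on dir='east', — result: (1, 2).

I run maze.sense on dir='south', and see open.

Invoking stack.push on x='south', : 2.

Now I run maze.move on dir='south', which returns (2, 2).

Now I run maze.sense on dir='east', → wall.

I run maze.sense on dir='south', yielding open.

Invoking stack.push on x='south', — result: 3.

Then maze.move on dir='south', which returns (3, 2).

Calling maze.sense on dir='west', → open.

Invoking stack.push on x='west', : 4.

I call maze.move on dir='west', — result: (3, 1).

I call maze.sense on dir='south', and see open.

Now I run stack.push on x='south', and observe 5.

I call maze.move on dir='south', giving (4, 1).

I run maze.sense on dir='west', and see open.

Using stack.push on x='west', : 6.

I run maze.move on dir='west', and observe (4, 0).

I use maze.sense on dir='south', which returns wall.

I call stack.pop, which returns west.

Invoking maze.move on dir='east', and see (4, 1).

Then maze.sense on dir='east', yielding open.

I try stack.push on x='east', → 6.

I use maze.move on dir='east', — result: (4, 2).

Next I call maze.sense on dir='east', yielding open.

I call stack.push on x='east', : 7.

Then maze.move on dir='east', and see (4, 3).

Now I run maze.sense on dir='east', — result: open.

Then stack.push on x='east', yielding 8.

I try maze.move on dir='east', which returns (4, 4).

I try maze.sense on dir='east', and observe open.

Then stack.push on x='east', yielding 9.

Next I call maze.move on dir='east', and see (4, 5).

Invoking maze.sense on dir='east', and see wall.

Invoking maze.sense on dir='south', giving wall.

I use maze.sense on dir='north', yielding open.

I call stack.push on x='north', and get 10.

I call maze.move on dir='north', giving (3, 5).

Using maze.sense on dir='west', yielding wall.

Then maze.sense on dir='east', and see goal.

I try maze.move on dir='east', and observe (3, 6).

Answer: (3, 6)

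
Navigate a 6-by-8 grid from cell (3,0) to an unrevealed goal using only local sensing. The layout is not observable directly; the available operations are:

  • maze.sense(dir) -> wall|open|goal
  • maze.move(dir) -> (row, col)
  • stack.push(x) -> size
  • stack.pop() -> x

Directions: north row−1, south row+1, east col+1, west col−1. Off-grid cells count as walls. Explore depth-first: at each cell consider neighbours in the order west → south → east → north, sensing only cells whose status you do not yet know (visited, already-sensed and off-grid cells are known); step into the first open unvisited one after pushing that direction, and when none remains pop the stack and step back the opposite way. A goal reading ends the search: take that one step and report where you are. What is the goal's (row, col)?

-> maze.sense(south)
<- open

-> stack.push(south)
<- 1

-> maze.move(south)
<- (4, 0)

-> maze.sense(south)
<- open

-> stack.push(south)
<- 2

-> maze.move(south)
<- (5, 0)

-> maze.sense(east)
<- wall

-> stack.pop()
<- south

-> maze.move(north)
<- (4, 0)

-> maze.sense(east)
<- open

-> stack.push(east)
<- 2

-> maze.move(east)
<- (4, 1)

-> maze.sense(east)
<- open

-> stack.push(east)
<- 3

-> maze.move(east)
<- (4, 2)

-> maze.sense(south)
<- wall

-> maze.sense(east)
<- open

-> stack.push(east)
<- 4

-> maze.move(east)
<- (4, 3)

-> maze.sense(south)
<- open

-> stack.push(south)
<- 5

-> maze.move(south)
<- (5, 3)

-> maze.sense(east)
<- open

-> stack.push(east)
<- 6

-> maze.move(east)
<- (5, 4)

-> maze.sense(east)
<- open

-> stack.push(east)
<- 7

-> maze.move(east)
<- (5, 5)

-> maze.sense(east)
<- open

-> stack.push(east)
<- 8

-> maze.move(east)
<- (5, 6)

-> maze.sense(east)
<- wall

-> maze.sense(north)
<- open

-> stack.push(north)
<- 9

-> maze.move(north)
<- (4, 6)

-> maze.sense(west)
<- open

-> stack.push(west)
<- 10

-> maze.move(west)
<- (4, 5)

-> maze.sense(west)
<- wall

-> maze.sense(north)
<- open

-> stack.push(north)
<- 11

-> maze.move(north)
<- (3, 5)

-> maze.sense(west)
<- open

-> stack.push(west)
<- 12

-> maze.move(west)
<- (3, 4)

-> maze.sense(west)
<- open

-> stack.push(west)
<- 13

-> maze.move(west)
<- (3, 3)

-> maze.sense(west)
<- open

-> stack.push(west)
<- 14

-> maze.move(west)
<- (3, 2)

-> maze.sense(west)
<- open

-> stack.push(west)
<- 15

-> maze.move(west)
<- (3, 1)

-> maze.sense(north)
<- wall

-> stack.pop()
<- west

-> maze.move(east)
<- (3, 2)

-> maze.sense(north)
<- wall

-> stack.pop()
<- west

-> maze.move(east)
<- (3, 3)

-> maze.sense(north)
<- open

-> stack.push(north)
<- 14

-> maze.move(north)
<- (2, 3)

-> maze.sense(east)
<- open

-> stack.push(east)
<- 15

-> maze.move(east)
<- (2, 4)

-> maze.sense(east)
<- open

-> stack.push(east)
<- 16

-> maze.move(east)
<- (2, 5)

-> maze.sense(east)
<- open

-> stack.push(east)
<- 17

-> maze.move(east)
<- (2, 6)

-> maze.sense(south)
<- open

-> stack.push(south)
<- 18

-> maze.move(south)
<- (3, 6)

-> maze.sense(east)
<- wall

-> stack.pop()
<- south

-> maze.move(north)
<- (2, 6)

-> maze.sense(east)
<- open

-> stack.push(east)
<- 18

-> maze.move(east)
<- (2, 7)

-> maze.sense(north)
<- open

-> stack.push(north)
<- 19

-> maze.move(north)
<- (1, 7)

-> maze.sense(west)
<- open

-> stack.push(west)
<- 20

-> maze.move(west)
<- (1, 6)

-> maze.sense(west)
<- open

-> stack.push(west)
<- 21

-> maze.move(west)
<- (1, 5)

-> maze.sense(west)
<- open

-> stack.push(west)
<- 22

-> maze.move(west)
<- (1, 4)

-> maze.sense(west)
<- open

-> stack.push(west)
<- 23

-> maze.move(west)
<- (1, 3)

-> maze.sense(west)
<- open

-> stack.push(west)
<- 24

-> maze.move(west)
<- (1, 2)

-> maze.sense(west)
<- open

-> stack.push(west)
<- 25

-> maze.move(west)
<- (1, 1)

-> maze.sense(west)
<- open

-> stack.push(west)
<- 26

-> maze.move(west)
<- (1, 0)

-> maze.sense(south)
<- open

-> stack.push(south)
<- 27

-> maze.move(south)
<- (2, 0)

-> stack.pop()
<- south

-> maze.move(north)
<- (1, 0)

-> maze.sense(north)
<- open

-> stack.push(north)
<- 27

-> maze.move(north)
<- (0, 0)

-> maze.sense(east)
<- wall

-> stack.pop()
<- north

-> maze.move(south)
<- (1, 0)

-> stack.pop()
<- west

-> maze.move(east)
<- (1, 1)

-> stack.pop()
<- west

-> maze.move(east)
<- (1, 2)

-> maze.sense(north)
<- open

-> stack.push(north)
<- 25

-> maze.move(north)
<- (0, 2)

-> maze.sense(east)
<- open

-> stack.push(east)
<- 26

-> maze.move(east)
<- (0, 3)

-> maze.sense(east)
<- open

-> stack.push(east)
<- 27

-> maze.move(east)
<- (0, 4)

-> maze.sense(east)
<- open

-> stack.push(east)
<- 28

-> maze.move(east)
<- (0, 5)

-> maze.sense(east)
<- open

-> stack.push(east)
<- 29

-> maze.move(east)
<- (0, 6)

-> maze.sense(east)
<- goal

-> maze.move(east)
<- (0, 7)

Answer: (0, 7)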